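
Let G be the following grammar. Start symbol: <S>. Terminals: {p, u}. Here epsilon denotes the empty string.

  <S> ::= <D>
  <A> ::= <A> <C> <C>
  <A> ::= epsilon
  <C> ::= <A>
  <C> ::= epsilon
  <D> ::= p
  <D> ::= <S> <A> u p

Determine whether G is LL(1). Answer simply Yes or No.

No

FIRST(<S>) = {p}
FIRST(<A>) = {epsilon}
FIRST(<C>) = {epsilon}
FIRST(<D>) = {p}
FOLLOW(<S>) = {$, u}
FOLLOW(<A>) = {u}
FOLLOW(<C>) = {u}
FOLLOW(<D>) = {$, u}
Cell M[<A>, u] receives both <A> ::= <A> <C> <C> and <A> ::= epsilon — the grammar is not LL(1).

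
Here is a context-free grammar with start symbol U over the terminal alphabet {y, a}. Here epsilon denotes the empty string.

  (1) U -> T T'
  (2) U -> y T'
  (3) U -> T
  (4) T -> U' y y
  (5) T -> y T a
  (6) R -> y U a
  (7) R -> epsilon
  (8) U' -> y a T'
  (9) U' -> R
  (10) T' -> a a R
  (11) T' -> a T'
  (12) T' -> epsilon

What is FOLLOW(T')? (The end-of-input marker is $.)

FIRST(R) = {epsilon, y}
FIRST(T') = {epsilon, a}
FIRST(U') = {epsilon, y}  (via R)
FIRST(T) = {y}  (via U' y y)
FIRST(U) = {y}  (via T T', T)
FOLLOW(U) includes $ since U is the start symbol.
FOLLOW(U): in R->y U a, U is followed by a with FIRST {a}. Thus FOLLOW(U) = {$, a}.
FOLLOW(T): in U->T T', T is followed by T' with FIRST {epsilon, a}; in U->T T', the suffix after T is nullable, so FOLLOW(T) ⊇ FOLLOW(U) = {$, a}; in U->T, the suffix after T is empty, so FOLLOW(T) ⊇ FOLLOW(U) = {$, a}; in T->y T a, T is followed by a with FIRST {a}. Thus FOLLOW(T) = {$, a}.
FOLLOW(U'): in T->U' y y, U' is followed by y y with FIRST {y}. Thus FOLLOW(U') = {y}.
FOLLOW(T'): in U->T T', the suffix after T' is empty, so FOLLOW(T') ⊇ FOLLOW(U) = {$, a}; in U->y T', the suffix after T' is empty, so FOLLOW(T') ⊇ FOLLOW(U) = {$, a}; in U'->y a T', the suffix after T' is empty, so FOLLOW(T') ⊇ FOLLOW(U') = {y}; in T'->a T', the suffix after T' is empty (adds nothing new). Thus FOLLOW(T') = {$, a, y}.
FOLLOW(R): in U'->R, the suffix after R is empty, so FOLLOW(R) ⊇ FOLLOW(U') = {y}; in T'->a a R, the suffix after R is empty, so FOLLOW(R) ⊇ FOLLOW(T') = {$, a, y}. Thus FOLLOW(R) = {$, a, y}.

{$, a, y}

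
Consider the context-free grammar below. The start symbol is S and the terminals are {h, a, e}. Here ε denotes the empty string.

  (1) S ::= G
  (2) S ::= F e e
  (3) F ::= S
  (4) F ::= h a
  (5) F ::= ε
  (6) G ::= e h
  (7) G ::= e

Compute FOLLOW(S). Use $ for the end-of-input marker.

{$, e}

FIRST(G): from G::=e h we get {e}; from G::=e we get {e}. So FIRST(G) = {e}.
FIRST(S): from S::=G we get {e}; from S::=F e e we get {e, h}. So FIRST(S) = {e, h}.
FIRST(F): from F::=S we get {e, h}; from F::=h a we get {h}; from F::=ε we get {ε}. So FIRST(F) = {ε, e, h}.
FOLLOW(S) includes $ since S is the start symbol.
FOLLOW(F): in S::=F e e, F is followed by e e with FIRST {e}. Thus FOLLOW(F) = {e}.
FOLLOW(S): in F::=S, the suffix after S is empty, so FOLLOW(S) ⊇ FOLLOW(F) = {e}. Thus FOLLOW(S) = {$, e}.
FOLLOW(G): in S::=G, the suffix after G is empty, so FOLLOW(G) ⊇ FOLLOW(S) = {$, e}. Thus FOLLOW(G) = {$, e}.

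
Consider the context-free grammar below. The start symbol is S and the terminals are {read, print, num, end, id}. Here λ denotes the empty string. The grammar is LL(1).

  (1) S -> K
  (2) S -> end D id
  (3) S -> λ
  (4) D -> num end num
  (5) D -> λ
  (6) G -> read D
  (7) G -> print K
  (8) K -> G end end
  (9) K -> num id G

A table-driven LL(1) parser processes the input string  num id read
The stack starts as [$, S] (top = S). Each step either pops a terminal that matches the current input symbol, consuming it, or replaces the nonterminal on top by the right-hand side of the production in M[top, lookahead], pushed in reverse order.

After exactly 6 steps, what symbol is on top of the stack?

     Stack       Input          Action
  1  $ S         num id read $  expand S -> K
  2  $ K         num id read $  expand K -> num id G
  3  $ G id num  num id read $  match num
  4  $ G id      id read $      match id
  5  $ G         read $         expand G -> read D
  6  $ D read    read $         match read
Stack after step 6: $ D (top = D).

D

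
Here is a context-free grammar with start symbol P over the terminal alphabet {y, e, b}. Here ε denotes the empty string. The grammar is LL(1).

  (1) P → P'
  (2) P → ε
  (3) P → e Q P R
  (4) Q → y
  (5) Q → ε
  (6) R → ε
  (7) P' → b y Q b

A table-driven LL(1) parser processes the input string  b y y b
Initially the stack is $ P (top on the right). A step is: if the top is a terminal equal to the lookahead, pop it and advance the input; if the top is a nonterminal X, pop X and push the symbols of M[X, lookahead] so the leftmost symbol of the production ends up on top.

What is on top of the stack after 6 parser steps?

step 1: stack=$ P  input=b y y b $  — expand P → P'
step 2: stack=$ P'  input=b y y b $  — expand P' → b y Q b
step 3: stack=$ b Q y b  input=b y y b $  — match b
step 4: stack=$ b Q y  input=y y b $  — match y
step 5: stack=$ b Q  input=y b $  — expand Q → y
step 6: stack=$ b y  input=y b $  — match y
Stack after step 6: $ b (top = b).

b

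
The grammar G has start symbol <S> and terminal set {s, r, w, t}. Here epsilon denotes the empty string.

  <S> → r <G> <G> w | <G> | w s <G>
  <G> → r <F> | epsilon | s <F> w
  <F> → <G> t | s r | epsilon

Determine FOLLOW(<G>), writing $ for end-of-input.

FIRST(<G>) = {epsilon, r, s}
FIRST(<S>) = {epsilon, r, s, w}  (via <G>)
FIRST(<F>) = {epsilon, r, s, t}  (via <G> t)
FOLLOW(<S>) includes $ since <S> is the start symbol.
FOLLOW(<S>): <S> appears on no right-hand side. Thus FOLLOW(<S>) = {$}.
FOLLOW(<G>): in <S>→r <G> <G> w (occurrence 1), <G> is followed by <G> w with FIRST {r, s, w}; in <S>→r <G> <G> w (occurrence 2), <G> is followed by w with FIRST {w}; in <S>→<G>, the suffix after <G> is empty, so FOLLOW(<G>) ⊇ FOLLOW(<S>) = {$}; in <S>→w s <G>, the suffix after <G> is empty, so FOLLOW(<G>) ⊇ FOLLOW(<S>) = {$}; in <F>→<G> t, <G> is followed by t with FIRST {t}. Thus FOLLOW(<G>) = {$, r, s, t, w}.
FOLLOW(<F>): in <G>→r <F>, the suffix after <F> is empty, so FOLLOW(<F>) ⊇ FOLLOW(<G>) = {$, r, s, t, w}; in <G>→s <F> w, <F> is followed by w with FIRST {w}. Thus FOLLOW(<F>) = {$, r, s, t, w}.

{$, r, s, t, w}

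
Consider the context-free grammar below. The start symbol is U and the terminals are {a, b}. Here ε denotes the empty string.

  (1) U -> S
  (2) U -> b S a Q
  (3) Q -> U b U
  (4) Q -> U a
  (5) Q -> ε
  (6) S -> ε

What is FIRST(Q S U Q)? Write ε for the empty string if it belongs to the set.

{ε, a, b}

FIRST(S) = {ε}
FIRST(U) = {ε, b}  (via S)
FIRST(Q) = {ε, a, b}  (via U b U, U a)
FIRST(Q S U Q): take FIRST of each symbol in turn, carrying on past any symbol whose FIRST contains ε; result {ε, a, b}.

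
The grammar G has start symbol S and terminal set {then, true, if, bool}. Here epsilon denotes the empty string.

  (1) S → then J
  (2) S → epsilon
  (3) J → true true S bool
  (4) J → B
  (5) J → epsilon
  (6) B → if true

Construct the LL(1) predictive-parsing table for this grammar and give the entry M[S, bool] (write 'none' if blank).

S → epsilon

FIRST(S) = {epsilon, then}
FIRST(B) = {if}
FIRST(J) = {epsilon, if, true}  (via B)
FOLLOW(S) includes $ since S is the start symbol.
FOLLOW(S): in J→true true S bool, S is followed by bool with FIRST {bool}. Thus FOLLOW(S) = {$, bool}.
For S → then J: FIRST(then J) = {then}, so it goes in M[S, t] for t ∈ {then}.
For S → epsilon: FIRST(epsilon) = {epsilon}, so it goes in M[S, t] for t ∈ {}; since epsilon ∈ FIRST, also for every t ∈ FOLLOW(S) = {$, bool}.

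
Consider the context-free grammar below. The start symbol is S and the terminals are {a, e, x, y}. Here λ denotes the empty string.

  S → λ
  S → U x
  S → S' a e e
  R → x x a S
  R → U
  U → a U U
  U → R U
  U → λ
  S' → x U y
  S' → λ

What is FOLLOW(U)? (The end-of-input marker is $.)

{a, x, y}

FIRST(S') = {λ, x}
FIRST(S) = {λ, a, x}  (via U x, S' a e e)
FIRST(R) = {λ, a, x}  (via U)
FIRST(U) = {λ, a, x}  (via R U)
FOLLOW(S) includes $ since S is the start symbol.
FOLLOW(S'): in S→S' a e e, S' is followed by a e e with FIRST {a}. Thus FOLLOW(S') = {a}.
FOLLOW(S): in R→x x a S, the suffix after S is empty, so FOLLOW(S) ⊇ FOLLOW(R) = {a, x, y}. Thus FOLLOW(S) = {$, a, x, y}.
FOLLOW(R): in U→R U, R is followed by U with FIRST {λ, a, x}; in U→R U, the suffix after R is nullable, so FOLLOW(R) ⊇ FOLLOW(U) = {a, x, y}. Thus FOLLOW(R) = {a, x, y}.
FOLLOW(U): in S→U x, U is followed by x with FIRST {x}; in R→U, the suffix after U is empty, so FOLLOW(U) ⊇ FOLLOW(R) = {a, x, y}; in U→a U U (occurrence 1), U is followed by U with FIRST {λ, a, x}; in U→a U U (occurrence 1), the suffix after U is nullable (adds nothing new); in U→a U U (occurrence 2), the suffix after U is empty (adds nothing new); in U→R U, the suffix after U is empty (adds nothing new); in S'→x U y, U is followed by y with FIRST {y}. Thus FOLLOW(U) = {a, x, y}.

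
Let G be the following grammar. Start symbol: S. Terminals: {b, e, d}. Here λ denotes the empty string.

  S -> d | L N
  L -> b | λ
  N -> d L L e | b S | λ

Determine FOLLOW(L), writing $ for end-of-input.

{$, b, d, e}

FIRST(L) = {λ, b}
FIRST(N) = {λ, b, d}
FIRST(S) = {λ, b, d}  (via L N)
FOLLOW(S) includes $ since S is the start symbol.
FOLLOW(S): in N->b S, the suffix after S is empty, so FOLLOW(S) ⊇ FOLLOW(N) = {$}. Thus FOLLOW(S) = {$}.
FOLLOW(L): in S->L N, L is followed by N with FIRST {λ, b, d}; in S->L N, the suffix after L is nullable, so FOLLOW(L) ⊇ FOLLOW(S) = {$}; in N->d L L e (occurrence 1), L is followed by L e with FIRST {b, e}; in N->d L L e (occurrence 2), L is followed by e with FIRST {e}. Thus FOLLOW(L) = {$, b, d, e}.
FOLLOW(N): in S->L N, the suffix after N is empty, so FOLLOW(N) ⊇ FOLLOW(S) = {$}. Thus FOLLOW(N) = {$}.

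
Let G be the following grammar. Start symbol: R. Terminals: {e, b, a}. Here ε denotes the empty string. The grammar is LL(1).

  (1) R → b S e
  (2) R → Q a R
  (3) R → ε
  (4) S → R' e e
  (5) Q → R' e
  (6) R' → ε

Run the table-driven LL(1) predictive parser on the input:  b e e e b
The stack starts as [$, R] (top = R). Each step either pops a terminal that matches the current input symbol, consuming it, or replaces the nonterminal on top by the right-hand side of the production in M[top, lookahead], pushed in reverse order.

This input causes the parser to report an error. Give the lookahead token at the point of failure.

step 1: stack=$ R  input=b e e e b $  — expand R → b S e
step 2: stack=$ e S b  input=b e e e b $  — match b
step 3: stack=$ e S  input=e e e b $  — expand S → R' e e
step 4: stack=$ e e e R'  input=e e e b $  — expand R' → ε
step 5: stack=$ e e e  input=e e e b $  — match e
step 6: stack=$ e e  input=e e b $  — match e
step 7: stack=$ e  input=e b $  — match e
step 8: stack=$  input=b $  — error: stack empty but input remains

b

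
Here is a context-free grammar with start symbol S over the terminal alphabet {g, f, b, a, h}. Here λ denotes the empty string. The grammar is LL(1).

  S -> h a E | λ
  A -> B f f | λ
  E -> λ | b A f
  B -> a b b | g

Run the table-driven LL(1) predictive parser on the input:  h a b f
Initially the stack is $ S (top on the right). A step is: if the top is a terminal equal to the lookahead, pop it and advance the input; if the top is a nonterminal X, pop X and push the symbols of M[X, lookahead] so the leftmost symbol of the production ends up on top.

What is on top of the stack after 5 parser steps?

     Stack    Input      Action
  1  $ S      h a b f $  expand S -> h a E
  2  $ E a h  h a b f $  match h
  3  $ E a    a b f $    match a
  4  $ E      b f $      expand E -> b A f
  5  $ f A b  b f $      match b
Stack after step 5: $ f A (top = A).

A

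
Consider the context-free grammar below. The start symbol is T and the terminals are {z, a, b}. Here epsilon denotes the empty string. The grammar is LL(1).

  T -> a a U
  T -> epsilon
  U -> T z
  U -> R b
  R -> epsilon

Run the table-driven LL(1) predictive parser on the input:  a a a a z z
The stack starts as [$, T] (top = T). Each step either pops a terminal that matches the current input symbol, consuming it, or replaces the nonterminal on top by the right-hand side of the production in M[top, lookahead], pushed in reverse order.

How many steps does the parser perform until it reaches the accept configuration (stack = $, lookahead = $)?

11

      Stack      Input          Action
   1  $ T        a a a a z z $  expand T -> a a U
   2  $ U a a    a a a a z z $  match a
   3  $ U a      a a a z z $    match a
   4  $ U        a a z z $      expand U -> T z
   5  $ z T      a a z z $      expand T -> a a U
   6  $ z U a a  a a z z $      match a
   7  $ z U a    a z z $        match a
   8  $ z U      z z $          expand U -> T z
   9  $ z z T    z z $          expand T -> epsilon
  10  $ z z      z z $          match z
  11  $ z        z $            match z
Accept reached after 11 steps.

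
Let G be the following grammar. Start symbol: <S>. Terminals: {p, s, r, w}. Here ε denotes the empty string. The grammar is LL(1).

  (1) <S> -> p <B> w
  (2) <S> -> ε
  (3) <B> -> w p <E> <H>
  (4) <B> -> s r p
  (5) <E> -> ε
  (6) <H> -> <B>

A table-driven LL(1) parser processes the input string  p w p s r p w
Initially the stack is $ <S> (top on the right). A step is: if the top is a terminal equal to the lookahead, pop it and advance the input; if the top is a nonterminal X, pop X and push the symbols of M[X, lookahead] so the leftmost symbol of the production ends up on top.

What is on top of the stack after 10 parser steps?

p

step 1: stack=$ <S>  input=p w p s r p w $  — expand <S> -> p <B> w
step 2: stack=$ w <B> p  input=p w p s r p w $  — match p
step 3: stack=$ w <B>  input=w p s r p w $  — expand <B> -> w p <E> <H>
step 4: stack=$ w <H> <E> p w  input=w p s r p w $  — match w
step 5: stack=$ w <H> <E> p  input=p s r p w $  — match p
step 6: stack=$ w <H> <E>  input=s r p w $  — expand <E> -> ε
step 7: stack=$ w <H>  input=s r p w $  — expand <H> -> <B>
step 8: stack=$ w <B>  input=s r p w $  — expand <B> -> s r p
step 9: stack=$ w p r s  input=s r p w $  — match s
step 10: stack=$ w p r  input=r p w $  — match r
Stack after step 10: $ w p (top = p).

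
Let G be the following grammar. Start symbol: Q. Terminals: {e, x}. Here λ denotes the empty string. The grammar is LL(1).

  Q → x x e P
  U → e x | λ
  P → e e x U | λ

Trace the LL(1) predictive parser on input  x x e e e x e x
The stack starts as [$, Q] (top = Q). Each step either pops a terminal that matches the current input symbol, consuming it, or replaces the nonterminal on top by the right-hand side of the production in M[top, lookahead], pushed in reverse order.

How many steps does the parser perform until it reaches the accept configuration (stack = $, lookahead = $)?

11

step 1: stack=$ Q  input=x x e e e x e x $  — expand Q → x x e P
step 2: stack=$ P e x x  input=x x e e e x e x $  — match x
step 3: stack=$ P e x  input=x e e e x e x $  — match x
step 4: stack=$ P e  input=e e e x e x $  — match e
step 5: stack=$ P  input=e e x e x $  — expand P → e e x U
step 6: stack=$ U x e e  input=e e x e x $  — match e
step 7: stack=$ U x e  input=e x e x $  — match e
step 8: stack=$ U x  input=x e x $  — match x
step 9: stack=$ U  input=e x $  — expand U → e x
step 10: stack=$ x e  input=e x $  — match e
step 11: stack=$ x  input=x $  — match x
Accept reached after 11 steps.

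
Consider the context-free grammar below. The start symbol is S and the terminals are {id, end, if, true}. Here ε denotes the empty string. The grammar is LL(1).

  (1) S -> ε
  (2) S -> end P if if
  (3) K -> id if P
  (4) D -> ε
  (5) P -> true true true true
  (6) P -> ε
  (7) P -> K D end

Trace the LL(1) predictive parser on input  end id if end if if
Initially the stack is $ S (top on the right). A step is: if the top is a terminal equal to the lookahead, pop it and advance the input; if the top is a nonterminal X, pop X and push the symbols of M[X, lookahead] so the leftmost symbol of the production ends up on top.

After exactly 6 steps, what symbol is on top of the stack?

P

     Stack                  Input                  Action
  1  $ S                    end id if end if if $  expand S -> end P if if
  2  $ if if P end          end id if end if if $  match end
  3  $ if if P              id if end if if $      expand P -> K D end
  4  $ if if end D K        id if end if if $      expand K -> id if P
  5  $ if if end D P if id  id if end if if $      match id
  6  $ if if end D P if     if end if if $         match if
Stack after step 6: $ if if end D P (top = P).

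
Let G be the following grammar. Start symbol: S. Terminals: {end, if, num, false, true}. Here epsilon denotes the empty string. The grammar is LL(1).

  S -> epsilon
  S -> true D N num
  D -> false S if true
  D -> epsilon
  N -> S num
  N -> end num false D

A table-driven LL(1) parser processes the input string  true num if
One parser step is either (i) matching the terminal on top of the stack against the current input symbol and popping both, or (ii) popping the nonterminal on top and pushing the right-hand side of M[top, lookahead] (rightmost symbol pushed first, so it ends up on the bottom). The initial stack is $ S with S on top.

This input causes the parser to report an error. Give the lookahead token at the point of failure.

if

     Stack           Input          Action
  1  $ S             true num if $  expand S -> true D N num
  2  $ num N D true  true num if $  match true
  3  $ num N D       num if $       expand D -> epsilon
  4  $ num N         num if $       expand N -> S num
  5  $ num num S     num if $       expand S -> epsilon
  6  $ num num       num if $       match num
  7  $ num           if $           error: top is terminal num but lookahead is if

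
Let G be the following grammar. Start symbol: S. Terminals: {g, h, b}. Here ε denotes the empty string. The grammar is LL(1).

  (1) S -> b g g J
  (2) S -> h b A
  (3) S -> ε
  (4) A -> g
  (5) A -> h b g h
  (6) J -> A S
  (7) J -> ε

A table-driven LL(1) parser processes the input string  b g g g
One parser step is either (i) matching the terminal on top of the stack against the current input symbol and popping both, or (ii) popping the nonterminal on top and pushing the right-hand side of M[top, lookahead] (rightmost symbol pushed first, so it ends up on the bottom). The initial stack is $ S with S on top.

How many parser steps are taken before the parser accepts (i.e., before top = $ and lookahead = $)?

     Stack      Input      Action
  1  $ S        b g g g $  expand S -> b g g J
  2  $ J g g b  b g g g $  match b
  3  $ J g g    g g g $    match g
  4  $ J g      g g $      match g
  5  $ J        g $        expand J -> A S
  6  $ S A      g $        expand A -> g
  7  $ S g      g $        match g
  8  $ S        $          expand S -> ε
Accept reached after 8 steps.

8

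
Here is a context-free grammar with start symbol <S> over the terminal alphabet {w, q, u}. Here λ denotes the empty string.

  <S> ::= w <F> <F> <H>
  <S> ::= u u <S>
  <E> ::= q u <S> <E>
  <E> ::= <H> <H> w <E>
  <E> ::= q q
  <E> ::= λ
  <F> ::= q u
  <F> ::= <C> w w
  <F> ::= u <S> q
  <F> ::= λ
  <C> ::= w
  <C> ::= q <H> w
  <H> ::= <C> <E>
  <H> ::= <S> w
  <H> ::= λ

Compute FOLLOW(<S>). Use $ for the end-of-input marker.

FIRST(<S>) = {u, w}
FIRST(<C>) = {q, w}
FIRST(<F>) = {λ, q, u, w}  (via <C> w w)
FIRST(<H>) = {λ, q, u, w}  (via <C> <E>, <S> w)
FIRST(<E>) = {λ, q, u, w}  (via <H> <H> w <E>)
FOLLOW(<S>) includes $ since <S> is the start symbol.
FOLLOW(<S>): in <S>::=u u <S>, the suffix after <S> is empty (adds nothing new); in <E>::=q u <S> <E>, <S> is followed by <E> with FIRST {λ, q, u, w}; in <E>::=q u <S> <E>, the suffix after <S> is nullable, so FOLLOW(<S>) ⊇ FOLLOW(<E>) = {$, q, u, w}; in <F>::=u <S> q, <S> is followed by q with FIRST {q}; in <H>::=<S> w, <S> is followed by w with FIRST {w}. Thus FOLLOW(<S>) = {$, q, u, w}.
FOLLOW(<F>): in <S>::=w <F> <F> <H> (occurrence 1), <F> is followed by <F> <H> with FIRST {λ, q, u, w}; in <S>::=w <F> <F> <H> (occurrence 1), the suffix after <F> is nullable, so FOLLOW(<F>) ⊇ FOLLOW(<S>) = {$, q, u, w}; in <S>::=w <F> <F> <H> (occurrence 2), <F> is followed by <H> with FIRST {λ, q, u, w}; in <S>::=w <F> <F> <H> (occurrence 2), the suffix after <F> is nullable, so FOLLOW(<F>) ⊇ FOLLOW(<S>) = {$, q, u, w}. Thus FOLLOW(<F>) = {$, q, u, w}.
FOLLOW(<H>): in <S>::=w <F> <F> <H>, the suffix after <H> is empty, so FOLLOW(<H>) ⊇ FOLLOW(<S>) = {$, q, u, w}; in <E>::=<H> <H> w <E> (occurrence 1), <H> is followed by <H> w <E> with FIRST {q, u, w}; in <E>::=<H> <H> w <E> (occurrence 2), <H> is followed by w <E> with FIRST {w}; in <C>::=q <H> w, <H> is followed by w with FIRST {w}. Thus FOLLOW(<H>) = {$, q, u, w}.
FOLLOW(<E>): in <E>::=q u <S> <E>, the suffix after <E> is empty (adds nothing new); in <E>::=<H> <H> w <E>, the suffix after <E> is empty (adds nothing new); in <H>::=<C> <E>, the suffix after <E> is empty, so FOLLOW(<E>) ⊇ FOLLOW(<H>) = {$, q, u, w}. Thus FOLLOW(<E>) = {$, q, u, w}.
FOLLOW(<C>): in <F>::=<C> w w, <C> is followed by w w with FIRST {w}; in <H>::=<C> <E>, <C> is followed by <E> with FIRST {λ, q, u, w}; in <H>::=<C> <E>, the suffix after <C> is nullable, so FOLLOW(<C>) ⊇ FOLLOW(<H>) = {$, q, u, w}. Thus FOLLOW(<C>) = {$, q, u, w}.

{$, q, u, w}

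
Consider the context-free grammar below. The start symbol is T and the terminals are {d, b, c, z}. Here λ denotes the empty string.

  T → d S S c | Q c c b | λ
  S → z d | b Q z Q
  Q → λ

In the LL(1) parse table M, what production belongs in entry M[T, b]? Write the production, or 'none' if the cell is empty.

none

FIRST(S): from S→z d we get {z}; from S→b Q z Q we get {b}. So FIRST(S) = {b, z}.
FIRST(Q): from Q→λ we get {λ}. So FIRST(Q) = {λ}.
FIRST(T): from T→d S S c we get {d}; from T→Q c c b we get {c}; from T→λ we get {λ}. So FIRST(T) = {λ, c, d}.
FOLLOW(T) includes $ since T is the start symbol.
FOLLOW(T): T appears on no right-hand side. Thus FOLLOW(T) = {$}.
For T → d S S c: FIRST(d S S c) = {d}, so it goes in M[T, t] for t ∈ {d}.
For T → Q c c b: FIRST(Q c c b) = {c}, so it goes in M[T, t] for t ∈ {c}.
For T → λ: FIRST(λ) = {λ}, so it goes in M[T, t] for t ∈ {}; since λ ∈ FIRST, also for every t ∈ FOLLOW(T) = {$}.
None of these place a production in M[T, b].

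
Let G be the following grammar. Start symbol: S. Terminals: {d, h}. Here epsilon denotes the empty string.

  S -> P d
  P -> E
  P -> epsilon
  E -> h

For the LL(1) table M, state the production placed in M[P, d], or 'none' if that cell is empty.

FIRST(E): from E->h we get {h}. So FIRST(E) = {h}.
FIRST(P): from P->E we get {h}; from P->epsilon we get {epsilon}. So FIRST(P) = {epsilon, h}.
FIRST(S): from S->P d we get {d, h}. So FIRST(S) = {d, h}.
FOLLOW(S) includes $ since S is the start symbol.
FOLLOW(P): in S->P d, P is followed by d with FIRST {d}. Thus FOLLOW(P) = {d}.
For P -> E: FIRST(E) = {h}, so it goes in M[P, t] for t ∈ {h}.
For P -> epsilon: FIRST(epsilon) = {epsilon}, so it goes in M[P, t] for t ∈ {}; since epsilon ∈ FIRST, also for every t ∈ FOLLOW(P) = {d}.

P -> epsilon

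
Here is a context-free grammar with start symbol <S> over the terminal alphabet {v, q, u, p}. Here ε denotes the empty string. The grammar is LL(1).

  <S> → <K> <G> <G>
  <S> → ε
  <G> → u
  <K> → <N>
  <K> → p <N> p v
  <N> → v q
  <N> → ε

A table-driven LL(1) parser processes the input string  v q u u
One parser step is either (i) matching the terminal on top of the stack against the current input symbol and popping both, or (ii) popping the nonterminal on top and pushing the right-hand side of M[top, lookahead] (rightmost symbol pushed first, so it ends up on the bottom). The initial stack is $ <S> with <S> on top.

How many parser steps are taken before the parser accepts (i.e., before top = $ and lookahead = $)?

9

step 1: stack=$ <S>  input=v q u u $  — expand <S> → <K> <G> <G>
step 2: stack=$ <G> <G> <K>  input=v q u u $  — expand <K> → <N>
step 3: stack=$ <G> <G> <N>  input=v q u u $  — expand <N> → v q
step 4: stack=$ <G> <G> q v  input=v q u u $  — match v
step 5: stack=$ <G> <G> q  input=q u u $  — match q
step 6: stack=$ <G> <G>  input=u u $  — expand <G> → u
step 7: stack=$ <G> u  input=u u $  — match u
step 8: stack=$ <G>  input=u $  — expand <G> → u
step 9: stack=$ u  input=u $  — match u
Accept reached after 9 steps.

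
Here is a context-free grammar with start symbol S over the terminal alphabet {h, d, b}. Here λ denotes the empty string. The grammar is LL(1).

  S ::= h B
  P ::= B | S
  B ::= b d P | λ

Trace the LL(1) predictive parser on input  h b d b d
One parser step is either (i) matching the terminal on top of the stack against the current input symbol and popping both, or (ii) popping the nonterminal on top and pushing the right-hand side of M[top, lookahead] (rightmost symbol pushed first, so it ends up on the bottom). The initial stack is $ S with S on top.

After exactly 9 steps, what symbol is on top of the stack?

P

step 1: stack=$ S  input=h b d b d $  — expand S ::= h B
step 2: stack=$ B h  input=h b d b d $  — match h
step 3: stack=$ B  input=b d b d $  — expand B ::= b d P
step 4: stack=$ P d b  input=b d b d $  — match b
step 5: stack=$ P d  input=d b d $  — match d
step 6: stack=$ P  input=b d $  — expand P ::= B
step 7: stack=$ B  input=b d $  — expand B ::= b d P
step 8: stack=$ P d b  input=b d $  — match b
step 9: stack=$ P d  input=d $  — match d
Stack after step 9: $ P (top = P).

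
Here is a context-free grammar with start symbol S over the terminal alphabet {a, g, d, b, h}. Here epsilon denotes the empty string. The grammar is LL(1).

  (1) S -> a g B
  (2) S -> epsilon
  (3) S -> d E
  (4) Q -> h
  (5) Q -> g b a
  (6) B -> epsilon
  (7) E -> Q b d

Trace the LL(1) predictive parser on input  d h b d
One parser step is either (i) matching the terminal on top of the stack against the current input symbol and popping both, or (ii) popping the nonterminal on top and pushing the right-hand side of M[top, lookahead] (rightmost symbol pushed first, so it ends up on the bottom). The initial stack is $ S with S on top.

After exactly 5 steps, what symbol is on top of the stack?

b

     Stack    Input      Action
  1  $ S      d h b d $  expand S -> d E
  2  $ E d    d h b d $  match d
  3  $ E      h b d $    expand E -> Q b d
  4  $ d b Q  h b d $    expand Q -> h
  5  $ d b h  h b d $    match h
Stack after step 5: $ d b (top = b).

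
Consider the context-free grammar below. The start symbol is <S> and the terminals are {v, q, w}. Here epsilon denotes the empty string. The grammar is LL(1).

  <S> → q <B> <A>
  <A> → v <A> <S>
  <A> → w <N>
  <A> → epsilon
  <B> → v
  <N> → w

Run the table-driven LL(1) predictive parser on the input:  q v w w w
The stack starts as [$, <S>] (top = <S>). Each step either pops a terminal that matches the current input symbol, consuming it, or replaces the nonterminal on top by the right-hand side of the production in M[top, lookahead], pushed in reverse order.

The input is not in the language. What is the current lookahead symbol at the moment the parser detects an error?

step 1: stack=$ <S>  input=q v w w w $  — expand <S> → q <B> <A>
step 2: stack=$ <A> <B> q  input=q v w w w $  — match q
step 3: stack=$ <A> <B>  input=v w w w $  — expand <B> → v
step 4: stack=$ <A> v  input=v w w w $  — match v
step 5: stack=$ <A>  input=w w w $  — expand <A> → w <N>
step 6: stack=$ <N> w  input=w w w $  — match w
step 7: stack=$ <N>  input=w w $  — expand <N> → w
step 8: stack=$ w  input=w w $  — match w
step 9: stack=$  input=w $  — error: stack empty but input remains

w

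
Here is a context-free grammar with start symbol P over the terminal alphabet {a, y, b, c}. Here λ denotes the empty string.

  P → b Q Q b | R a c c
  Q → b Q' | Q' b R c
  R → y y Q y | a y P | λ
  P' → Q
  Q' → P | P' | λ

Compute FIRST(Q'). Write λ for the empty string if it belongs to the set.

{λ, a, b, y}

FIRST(R): from R→y y Q y we get {y}; from R→a y P we get {a}; from R→λ we get {λ}. So FIRST(R) = {λ, a, y}.
FIRST(P): from P→b Q Q b we get {b}; from P→R a c c we get {a, y}. So FIRST(P) = {a, b, y}.
FIRST(Q): from Q→b Q' we get {b}; from Q→Q' b R c we get {a, b, y}. So FIRST(Q) = {a, b, y}.
FIRST(P'): from P'→Q we get {a, b, y}. So FIRST(P') = {a, b, y}.
FIRST(Q'): from Q'→P we get {a, b, y}; from Q'→P' we get {a, b, y}; from Q'→λ we get {λ}. So FIRST(Q') = {λ, a, b, y}.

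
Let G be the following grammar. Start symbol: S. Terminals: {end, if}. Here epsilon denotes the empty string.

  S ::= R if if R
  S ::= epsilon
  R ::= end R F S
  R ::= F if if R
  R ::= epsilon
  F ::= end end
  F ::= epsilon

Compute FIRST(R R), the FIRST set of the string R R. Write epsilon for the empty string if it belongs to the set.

{epsilon, end, if}

FIRST(F): from F::=end end we get {end}; from F::=epsilon we get {epsilon}. So FIRST(F) = {epsilon, end}.
FIRST(R): from R::=end R F S we get {end}; from R::=F if if R we get {end, if}; from R::=epsilon we get {epsilon}. So FIRST(R) = {epsilon, end, if}.
FIRST(S): from S::=R if if R we get {end, if}; from S::=epsilon we get {epsilon}. So FIRST(S) = {epsilon, end, if}.
FIRST(R R): take FIRST of each symbol in turn, carrying on past any symbol whose FIRST contains epsilon; result {epsilon, end, if}.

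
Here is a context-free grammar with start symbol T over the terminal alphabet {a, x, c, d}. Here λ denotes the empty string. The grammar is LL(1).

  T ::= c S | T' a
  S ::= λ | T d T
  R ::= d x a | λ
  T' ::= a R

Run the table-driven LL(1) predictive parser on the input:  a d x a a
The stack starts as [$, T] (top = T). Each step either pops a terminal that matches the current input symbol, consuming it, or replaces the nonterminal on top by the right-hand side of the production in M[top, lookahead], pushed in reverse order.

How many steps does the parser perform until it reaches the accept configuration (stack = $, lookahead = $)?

     Stack      Input        Action
  1  $ T        a d x a a $  expand T ::= T' a
  2  $ a T'     a d x a a $  expand T' ::= a R
  3  $ a R a    a d x a a $  match a
  4  $ a R      d x a a $    expand R ::= d x a
  5  $ a a x d  d x a a $    match d
  6  $ a a x    x a a $      match x
  7  $ a a      a a $        match a
  8  $ a        a $          match a
Accept reached after 8 steps.

8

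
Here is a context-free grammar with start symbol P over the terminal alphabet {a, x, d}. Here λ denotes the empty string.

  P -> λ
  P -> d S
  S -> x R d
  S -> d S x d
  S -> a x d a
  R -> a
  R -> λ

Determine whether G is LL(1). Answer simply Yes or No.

FIRST(P) = {λ, d}
FIRST(S) = {a, d, x}
FIRST(R) = {λ, a}
FOLLOW(P) = {$}
FOLLOW(S) = {$, x}
FOLLOW(R) = {d}
Each cell of M receives at most one production.

Yes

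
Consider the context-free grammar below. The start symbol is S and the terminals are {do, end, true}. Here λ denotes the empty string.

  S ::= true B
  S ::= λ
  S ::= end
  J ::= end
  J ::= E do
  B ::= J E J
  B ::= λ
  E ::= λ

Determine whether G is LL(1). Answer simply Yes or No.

FIRST(S) = {λ, end, true}
FIRST(J) = {do, end}
FIRST(B) = {λ, do, end}
FIRST(E) = {λ}
FOLLOW(S) = {$}
FOLLOW(J) = {$, do, end}
FOLLOW(B) = {$}
FOLLOW(E) = {do, end}
Each cell of M receives at most one production.

Yes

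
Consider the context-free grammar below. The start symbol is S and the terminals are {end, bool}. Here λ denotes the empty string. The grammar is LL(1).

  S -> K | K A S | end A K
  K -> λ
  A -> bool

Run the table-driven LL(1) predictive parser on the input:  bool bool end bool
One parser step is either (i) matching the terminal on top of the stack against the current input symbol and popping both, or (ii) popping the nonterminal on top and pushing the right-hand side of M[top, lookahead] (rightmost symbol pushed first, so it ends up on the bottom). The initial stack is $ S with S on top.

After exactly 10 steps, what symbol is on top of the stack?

      Stack      Input                 Action
   1  $ S        bool bool end bool $  expand S -> K A S
   2  $ S A K    bool bool end bool $  expand K -> λ
   3  $ S A      bool bool end bool $  expand A -> bool
   4  $ S bool   bool bool end bool $  match bool
   5  $ S        bool end bool $       expand S -> K A S
   6  $ S A K    bool end bool $       expand K -> λ
   7  $ S A      bool end bool $       expand A -> bool
   8  $ S bool   bool end bool $       match bool
   9  $ S        end bool $            expand S -> end A K
  10  $ K A end  end bool $            match end
Stack after step 10: $ K A (top = A).

A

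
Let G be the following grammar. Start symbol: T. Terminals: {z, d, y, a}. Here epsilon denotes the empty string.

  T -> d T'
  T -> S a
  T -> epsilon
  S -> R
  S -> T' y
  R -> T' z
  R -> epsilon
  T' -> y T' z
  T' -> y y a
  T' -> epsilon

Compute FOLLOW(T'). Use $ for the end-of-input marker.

FIRST(T'): from T'->y T' z we get {y}; from T'->y y a we get {y}; from T'->epsilon we get {epsilon}. So FIRST(T') = {epsilon, y}.
FIRST(R): from R->T' z we get {y, z}; from R->epsilon we get {epsilon}. So FIRST(R) = {epsilon, y, z}.
FIRST(S): from S->R we get {epsilon, y, z}; from S->T' y we get {y}. So FIRST(S) = {epsilon, y, z}.
FIRST(T): from T->d T' we get {d}; from T->S a we get {a, y, z}; from T->epsilon we get {epsilon}. So FIRST(T) = {epsilon, a, d, y, z}.
FOLLOW(T) includes $ since T is the start symbol.
FOLLOW(T): T appears on no right-hand side. Thus FOLLOW(T) = {$}.
FOLLOW(S): in T->S a, S is followed by a with FIRST {a}. Thus FOLLOW(S) = {a}.
FOLLOW(R): in S->R, the suffix after R is empty, so FOLLOW(R) ⊇ FOLLOW(S) = {a}. Thus FOLLOW(R) = {a}.
FOLLOW(T'): in T->d T', the suffix after T' is empty, so FOLLOW(T') ⊇ FOLLOW(T) = {$}; in S->T' y, T' is followed by y with FIRST {y}; in R->T' z, T' is followed by z with FIRST {z}; in T'->y T' z, T' is followed by z with FIRST {z}. Thus FOLLOW(T') = {$, y, z}.

{$, y, z}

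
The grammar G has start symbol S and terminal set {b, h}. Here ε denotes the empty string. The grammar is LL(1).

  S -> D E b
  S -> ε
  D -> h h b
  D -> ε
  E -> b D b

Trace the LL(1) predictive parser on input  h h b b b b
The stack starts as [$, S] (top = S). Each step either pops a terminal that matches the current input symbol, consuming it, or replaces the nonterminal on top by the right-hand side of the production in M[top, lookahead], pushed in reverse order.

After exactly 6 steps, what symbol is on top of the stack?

step 1: stack=$ S  input=h h b b b b $  — expand S -> D E b
step 2: stack=$ b E D  input=h h b b b b $  — expand D -> h h b
step 3: stack=$ b E b h h  input=h h b b b b $  — match h
step 4: stack=$ b E b h  input=h b b b b $  — match h
step 5: stack=$ b E b  input=b b b b $  — match b
step 6: stack=$ b E  input=b b b $  — expand E -> b D b
Stack after step 6: $ b b D b (top = b).

b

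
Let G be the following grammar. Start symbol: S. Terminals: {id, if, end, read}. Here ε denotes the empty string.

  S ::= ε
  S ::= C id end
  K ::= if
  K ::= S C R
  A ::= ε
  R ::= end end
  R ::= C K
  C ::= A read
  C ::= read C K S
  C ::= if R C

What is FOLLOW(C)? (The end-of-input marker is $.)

FIRST(A): from A::=ε we get {ε}. So FIRST(A) = {ε}.
FIRST(C): from C::=A read we get {read}; from C::=read C K S we get {read}; from C::=if R C we get {if}. So FIRST(C) = {if, read}.
FIRST(S): from S::=ε we get {ε}; from S::=C id end we get {if, read}. So FIRST(S) = {ε, if, read}.
FIRST(R): from R::=end end we get {end}; from R::=C K we get {if, read}. So FIRST(R) = {end, if, read}.
FIRST(K): from K::=if we get {if}; from K::=S C R we get {if, read}. So FIRST(K) = {if, read}.
FOLLOW(S) includes $ since S is the start symbol.
FOLLOW(A): in C::=A read, A is followed by read with FIRST {read}. Thus FOLLOW(A) = {read}.
FOLLOW(C): in S::=C id end, C is followed by id end with FIRST {id}; in K::=S C R, C is followed by R with FIRST {end, if, read}; in R::=C K, C is followed by K with FIRST {if, read}; in C::=read C K S, C is followed by K S with FIRST {if, read}; in C::=if R C, the suffix after C is empty (adds nothing new). Thus FOLLOW(C) = {end, id, if, read}.
FOLLOW(S): in K::=S C R, S is followed by C R with FIRST {if, read}; in C::=read C K S, the suffix after S is empty, so FOLLOW(S) ⊇ FOLLOW(C) = {end, id, if, read}. Thus FOLLOW(S) = {$, end, id, if, read}.
FOLLOW(K): in R::=C K, the suffix after K is empty, so FOLLOW(K) ⊇ FOLLOW(R) = {end, id, if, read}; in C::=read C K S, K is followed by S with FIRST {ε, if, read}; in C::=read C K S, the suffix after K is nullable, so FOLLOW(K) ⊇ FOLLOW(C) = {end, id, if, read}. Thus FOLLOW(K) = {end, id, if, read}.
FOLLOW(R): in K::=S C R, the suffix after R is empty, so FOLLOW(R) ⊇ FOLLOW(K) = {end, id, if, read}; in C::=if R C, R is followed by C with FIRST {if, read}. Thus FOLLOW(R) = {end, id, if, read}.

{end, id, if, read}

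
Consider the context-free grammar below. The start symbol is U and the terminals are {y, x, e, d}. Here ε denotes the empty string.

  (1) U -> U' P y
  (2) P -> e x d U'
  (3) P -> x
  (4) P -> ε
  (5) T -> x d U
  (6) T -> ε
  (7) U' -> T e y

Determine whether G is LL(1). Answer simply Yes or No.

Yes

FIRST(U) = {e, x}
FIRST(P) = {ε, e, x}
FIRST(T) = {ε, x}
FIRST(U') = {e, x}
FOLLOW(U) = {$, e}
FOLLOW(P) = {y}
FOLLOW(T) = {e}
FOLLOW(U') = {e, x, y}
Each cell of M receives at most one production.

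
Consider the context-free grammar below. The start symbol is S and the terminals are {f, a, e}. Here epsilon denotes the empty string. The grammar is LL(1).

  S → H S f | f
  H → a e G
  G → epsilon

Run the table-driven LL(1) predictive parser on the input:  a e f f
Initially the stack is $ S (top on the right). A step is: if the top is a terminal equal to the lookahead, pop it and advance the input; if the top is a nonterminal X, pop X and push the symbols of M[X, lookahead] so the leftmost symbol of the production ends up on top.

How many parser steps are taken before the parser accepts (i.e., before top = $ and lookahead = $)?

     Stack        Input      Action
  1  $ S          a e f f $  expand S → H S f
  2  $ f S H      a e f f $  expand H → a e G
  3  $ f S G e a  a e f f $  match a
  4  $ f S G e    e f f $    match e
  5  $ f S G      f f $      expand G → epsilon
  6  $ f S        f f $      expand S → f
  7  $ f f        f f $      match f
  8  $ f          f $        match f
Accept reached after 8 steps.

8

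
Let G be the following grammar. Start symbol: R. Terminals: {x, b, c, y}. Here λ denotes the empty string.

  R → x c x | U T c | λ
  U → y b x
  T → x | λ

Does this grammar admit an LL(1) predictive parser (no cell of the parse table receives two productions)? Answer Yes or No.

Yes

FIRST(R) = {λ, x, y}
FIRST(U) = {y}
FIRST(T) = {λ, x}
FOLLOW(R) = {$}
FOLLOW(U) = {c, x}
FOLLOW(T) = {c}
Each cell of M receives at most one production.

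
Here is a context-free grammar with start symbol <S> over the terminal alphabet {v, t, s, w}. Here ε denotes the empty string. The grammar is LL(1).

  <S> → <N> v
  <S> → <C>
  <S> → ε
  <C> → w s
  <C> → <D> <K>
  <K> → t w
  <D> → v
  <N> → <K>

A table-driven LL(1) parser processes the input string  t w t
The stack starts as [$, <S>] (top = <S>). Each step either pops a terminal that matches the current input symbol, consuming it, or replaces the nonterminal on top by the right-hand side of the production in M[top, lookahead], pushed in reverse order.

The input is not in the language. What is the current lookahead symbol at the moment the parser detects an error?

t

     Stack    Input    Action
  1  $ <S>    t w t $  expand <S> → <N> v
  2  $ v <N>  t w t $  expand <N> → <K>
  3  $ v <K>  t w t $  expand <K> → t w
  4  $ v w t  t w t $  match t
  5  $ v w    w t $    match w
  6  $ v      t $      error: top is terminal v but lookahead is t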